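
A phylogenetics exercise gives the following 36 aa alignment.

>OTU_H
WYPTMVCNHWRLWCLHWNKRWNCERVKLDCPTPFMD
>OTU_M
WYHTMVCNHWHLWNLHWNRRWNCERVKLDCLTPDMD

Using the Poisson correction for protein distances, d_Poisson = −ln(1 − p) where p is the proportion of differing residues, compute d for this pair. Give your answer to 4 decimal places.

Mismatches occur at site 3 (P/H), site 11 (R/H), site 14 (C/N), site 19 (K/R), site 31 (P/L), site 34 (F/D).
p = 6/36 = 0.166667.
d = −ln(1 − 0.166667) = −ln(0.833333) = 0.1823.

0.1823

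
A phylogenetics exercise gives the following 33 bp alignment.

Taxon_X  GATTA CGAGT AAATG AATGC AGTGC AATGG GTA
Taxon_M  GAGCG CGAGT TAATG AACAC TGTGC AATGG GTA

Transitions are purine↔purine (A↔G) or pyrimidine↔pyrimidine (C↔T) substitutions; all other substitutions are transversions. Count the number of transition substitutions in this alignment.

4

Differing sites — 3:T/G (Tv); 4:T/C (Ti); 5:A/G (Ti); 11:A/T (Tv); 18:T/C (Ti); 19:G/A (Ti); 21:A/T (Tv).
Of the 7 differences, 4 transitions and 3 transversions, so the answer is 4.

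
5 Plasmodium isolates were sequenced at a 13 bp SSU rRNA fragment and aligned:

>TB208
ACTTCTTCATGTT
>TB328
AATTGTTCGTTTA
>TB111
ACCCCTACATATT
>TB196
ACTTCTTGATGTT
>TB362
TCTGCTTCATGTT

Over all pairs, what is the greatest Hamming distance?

Pairwise Hamming distances:
  TB208 vs TB328: 5
  TB208 vs TB111: 4
  TB208 vs TB196: 1
  TB208 vs TB362: 2
  TB328 vs TB111: 8
  TB328 vs TB196: 6
  TB328 vs TB362: 7
  TB111 vs TB196: 5
  TB111 vs TB362: 5
  TB196 vs TB362: 3
The largest is 8, between TB328 and TB111.

8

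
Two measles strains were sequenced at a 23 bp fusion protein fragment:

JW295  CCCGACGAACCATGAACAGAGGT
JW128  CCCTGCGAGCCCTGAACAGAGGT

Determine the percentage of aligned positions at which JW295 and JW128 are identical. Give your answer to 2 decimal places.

Mismatches occur at site 4 (G→T), site 5 (A→G), site 9 (A→G), site 12 (A→C).
19 of the 23 sites match, so the percent identity is 19/23 × 100 = 82.61%.

82.61%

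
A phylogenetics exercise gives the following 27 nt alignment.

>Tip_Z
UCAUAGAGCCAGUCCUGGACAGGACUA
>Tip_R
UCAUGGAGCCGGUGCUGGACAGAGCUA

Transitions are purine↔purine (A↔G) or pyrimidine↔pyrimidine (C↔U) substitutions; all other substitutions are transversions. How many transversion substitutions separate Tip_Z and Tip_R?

1

Mismatches occur at site 5 (A/G, transition), site 11 (A/G, transition), site 14 (C/G, transversion), site 23 (G/A, transition), site 24 (A/G, transition).
Of the 5 differences, 4 transitions and 1 transversion, so the answer is 1.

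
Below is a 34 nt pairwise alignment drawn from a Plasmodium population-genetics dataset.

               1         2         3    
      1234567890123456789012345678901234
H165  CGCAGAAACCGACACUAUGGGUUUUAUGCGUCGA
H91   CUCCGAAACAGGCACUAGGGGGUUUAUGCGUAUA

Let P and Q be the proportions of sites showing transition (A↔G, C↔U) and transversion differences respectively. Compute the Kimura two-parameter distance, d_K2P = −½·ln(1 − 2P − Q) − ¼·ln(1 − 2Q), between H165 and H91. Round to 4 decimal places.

0.2864

Mismatches occur at site 2 (G↔U, transversion), site 4 (A↔C, transversion), site 10 (C↔A, transversion), site 12 (A↔G, transition), site 18 (U↔G, transversion), site 22 (U↔G, transversion), site 32 (C↔A, transversion), site 33 (G↔U, transversion).
Of the 8 differences, 1 transition and 7 transversions over 34 sites: P = 1/34 = 0.029412, Q = 7/34 = 0.205882.
d = −0.5·ln(0.735294) − 0.25·ln(0.588236) = −0.5·(-0.307485) − 0.25·(-0.530627) = 0.2864.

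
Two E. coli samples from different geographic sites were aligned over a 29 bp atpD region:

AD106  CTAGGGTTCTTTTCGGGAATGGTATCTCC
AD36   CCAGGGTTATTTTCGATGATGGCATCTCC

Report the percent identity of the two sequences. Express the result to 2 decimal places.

79.31%

Mismatches occur at site 2 (T→C), site 9 (C→A), site 16 (G→A), site 17 (G→T), site 18 (A→G), site 23 (T→C).
23 of the 29 sites match, so the percent identity is 23/29 × 100 = 79.31%.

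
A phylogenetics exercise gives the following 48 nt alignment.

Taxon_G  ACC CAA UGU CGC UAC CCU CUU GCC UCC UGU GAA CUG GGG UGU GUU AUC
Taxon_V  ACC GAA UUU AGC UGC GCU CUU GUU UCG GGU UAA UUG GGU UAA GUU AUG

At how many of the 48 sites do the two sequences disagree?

The sequences differ at positions 4 (C/G), 8 (G/U), 10 (C/A), 14 (A/G), 16 (C/G), 23 (C/U), 24 (C/U), 27 (C/G), 28 (U/G), 31 (G/U), 34 (C/U), 39 (G/U), 41 (G/A), 42 (U/A), 48 (C/G).
That gives 15 mismatches out of 48 aligned sites, so the Hamming distance is 15.

15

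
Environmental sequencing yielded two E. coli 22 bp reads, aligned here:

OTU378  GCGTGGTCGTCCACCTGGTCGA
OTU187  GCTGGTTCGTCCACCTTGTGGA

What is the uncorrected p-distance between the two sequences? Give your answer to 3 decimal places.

The sequences differ at positions 3 (G/T), 4 (T/G), 6 (G/T), 17 (G/T), 20 (C/G).
There are 5 differences over 22 sites, so p = 5/22 = 0.227.

0.227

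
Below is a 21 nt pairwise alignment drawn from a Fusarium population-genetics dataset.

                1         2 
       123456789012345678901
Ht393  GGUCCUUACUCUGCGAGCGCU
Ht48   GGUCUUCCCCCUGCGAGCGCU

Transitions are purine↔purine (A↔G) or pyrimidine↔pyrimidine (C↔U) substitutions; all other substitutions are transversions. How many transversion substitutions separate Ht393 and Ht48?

Differing sites — 5:C/U (Ti); 7:U/C (Ti); 8:A/C (Tv); 10:U/C (Ti).
Of the 4 differences, 3 transitions and 1 transversion, so the answer is 1.

1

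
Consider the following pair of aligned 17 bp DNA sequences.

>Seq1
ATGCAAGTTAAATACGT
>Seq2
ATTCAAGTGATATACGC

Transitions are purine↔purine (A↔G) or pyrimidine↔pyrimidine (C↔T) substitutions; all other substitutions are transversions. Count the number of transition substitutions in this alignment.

Differing sites — 3:G/T (Tv); 9:T/G (Tv); 11:A/T (Tv); 17:T/C (Ti).
Of the 4 differences, 1 transition and 3 transversions, so the answer is 1.

1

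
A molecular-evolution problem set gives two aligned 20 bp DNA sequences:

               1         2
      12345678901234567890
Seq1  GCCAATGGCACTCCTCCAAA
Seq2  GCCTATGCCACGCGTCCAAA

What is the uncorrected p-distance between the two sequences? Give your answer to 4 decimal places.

Mismatches occur at site 4 (A/T), site 8 (G/C), site 12 (T/G), site 14 (C/G).
There are 4 differences over 20 sites, so p = 4/20 = 0.2000.

0.2000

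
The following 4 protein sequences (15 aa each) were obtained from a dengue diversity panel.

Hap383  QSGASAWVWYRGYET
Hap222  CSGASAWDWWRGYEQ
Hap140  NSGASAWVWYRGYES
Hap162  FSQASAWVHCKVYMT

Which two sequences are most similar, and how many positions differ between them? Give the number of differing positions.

Pairwise Hamming distances:
  Hap383 vs Hap222: 4
  Hap383 vs Hap140: 2
  Hap383 vs Hap162: 7
  Hap222 vs Hap140: 4
  Hap222 vs Hap162: 9
  Hap140 vs Hap162: 8
The smallest is 2, between Hap383 and Hap140.

2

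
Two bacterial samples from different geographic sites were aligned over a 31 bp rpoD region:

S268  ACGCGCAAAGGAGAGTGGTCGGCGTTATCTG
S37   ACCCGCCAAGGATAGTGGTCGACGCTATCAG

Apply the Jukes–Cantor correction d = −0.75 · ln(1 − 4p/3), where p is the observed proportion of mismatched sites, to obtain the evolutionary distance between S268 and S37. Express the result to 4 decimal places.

0.2239

Mismatches occur at site 3 (G↔C), site 7 (A↔C), site 13 (G↔T), site 22 (G↔A), site 25 (T↔C), site 30 (T↔A).
p = 6/31 = 0.193548.
d = −0.75 · ln(1 − (4/3)·0.193548) = −0.75 · ln(0.741936) = −0.75 · (-0.298492) = 0.2239.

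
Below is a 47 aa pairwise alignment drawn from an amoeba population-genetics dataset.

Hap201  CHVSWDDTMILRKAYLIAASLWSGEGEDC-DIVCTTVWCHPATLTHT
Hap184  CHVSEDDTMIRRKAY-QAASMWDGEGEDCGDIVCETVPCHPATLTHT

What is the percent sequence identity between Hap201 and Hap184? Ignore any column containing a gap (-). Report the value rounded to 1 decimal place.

84.4%

Excluding the 2 gap columns leaves 45 comparable sites.
The sequences differ at positions 5 (W/E), 11 (L/R), 17 (I/Q), 21 (L/M), 23 (S/D), 35 (T/E), 38 (W/P).
38 of the 45 comparable sites match, so the percent identity is 38/45 × 100 = 84.4%.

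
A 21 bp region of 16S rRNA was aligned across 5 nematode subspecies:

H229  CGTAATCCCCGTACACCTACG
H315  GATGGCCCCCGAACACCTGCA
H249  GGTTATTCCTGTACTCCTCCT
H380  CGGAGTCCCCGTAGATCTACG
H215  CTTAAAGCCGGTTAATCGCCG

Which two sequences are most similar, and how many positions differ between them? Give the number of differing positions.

Pairwise Hamming distances:
  H229 vs H315: 8
  H229 vs H249: 7
  H229 vs H380: 4
  H229 vs H215: 9
  H315 vs H249: 10
  H315 vs H380: 10
  H315 vs H215: 14
  H249 vs H380: 11
  H249 vs H215: 12
  H380 vs H215: 10
The smallest is 4, between H229 and H380.

4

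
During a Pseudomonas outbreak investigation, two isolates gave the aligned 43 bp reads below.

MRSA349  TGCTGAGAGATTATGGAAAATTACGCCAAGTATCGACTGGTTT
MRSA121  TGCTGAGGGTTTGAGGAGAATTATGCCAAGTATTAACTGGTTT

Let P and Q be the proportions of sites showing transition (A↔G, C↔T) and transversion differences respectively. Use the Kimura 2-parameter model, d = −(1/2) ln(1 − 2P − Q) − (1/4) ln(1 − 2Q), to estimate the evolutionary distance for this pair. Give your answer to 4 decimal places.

0.2214

The sequences differ at positions 8 (A/G, transition), 10 (A/T, transversion), 13 (A/G, transition), 14 (T/A, transversion), 18 (A/G, transition), 24 (C/T, transition), 34 (C/T, transition), 35 (G/A, transition).
Of the 8 differences, 6 transitions and 2 transversions over 43 sites: P = 6/43 = 0.139535, Q = 2/43 = 0.046512.
d = −0.5·ln(0.674418) − 0.25·ln(0.906976) = −0.5·(-0.393905) − 0.25·(-0.097639) = 0.2214.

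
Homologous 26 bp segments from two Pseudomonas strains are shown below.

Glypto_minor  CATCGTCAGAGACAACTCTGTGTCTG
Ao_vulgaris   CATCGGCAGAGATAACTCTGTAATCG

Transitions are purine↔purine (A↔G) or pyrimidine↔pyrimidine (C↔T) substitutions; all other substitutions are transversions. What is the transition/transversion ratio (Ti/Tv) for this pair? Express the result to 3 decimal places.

Differing sites — 6:T/G (Tv); 13:C/T (Ti); 22:G/A (Ti); 23:T/A (Tv); 24:C/T (Ti); 25:T/C (Ti).
Of the 6 differences, 4 transitions and 2 transversions, so Ti/Tv = 4/2 = 2.000.

2.000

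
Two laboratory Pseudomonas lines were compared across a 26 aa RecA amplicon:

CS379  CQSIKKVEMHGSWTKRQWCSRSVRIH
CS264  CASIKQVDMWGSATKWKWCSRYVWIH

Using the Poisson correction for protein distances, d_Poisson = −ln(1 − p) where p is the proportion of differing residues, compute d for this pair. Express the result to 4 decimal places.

0.4249

The sequences differ at positions 2 (Q/A), 6 (K/Q), 8 (E/D), 10 (H/W), 13 (W/A), 16 (R/W), 17 (Q/K), 22 (S/Y), 24 (R/W).
p = 9/26 = 0.346154.
d = −ln(1 − 0.346154) = −ln(0.653846) = 0.4249.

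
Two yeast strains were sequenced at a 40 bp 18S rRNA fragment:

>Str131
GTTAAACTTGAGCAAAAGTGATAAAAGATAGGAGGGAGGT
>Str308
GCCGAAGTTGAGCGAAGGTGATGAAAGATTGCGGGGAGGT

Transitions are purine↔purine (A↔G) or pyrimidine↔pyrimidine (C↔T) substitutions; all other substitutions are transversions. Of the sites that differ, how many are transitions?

7

The sequences differ at positions 2 (T/C, transition), 3 (T/C, transition), 4 (A/G, transition), 7 (C/G, transversion), 14 (A/G, transition), 17 (A/G, transition), 23 (A/G, transition), 30 (A/T, transversion), 32 (G/C, transversion), 33 (A/G, transition).
Of the 10 differences, 7 transitions and 3 transversions, so the answer is 7.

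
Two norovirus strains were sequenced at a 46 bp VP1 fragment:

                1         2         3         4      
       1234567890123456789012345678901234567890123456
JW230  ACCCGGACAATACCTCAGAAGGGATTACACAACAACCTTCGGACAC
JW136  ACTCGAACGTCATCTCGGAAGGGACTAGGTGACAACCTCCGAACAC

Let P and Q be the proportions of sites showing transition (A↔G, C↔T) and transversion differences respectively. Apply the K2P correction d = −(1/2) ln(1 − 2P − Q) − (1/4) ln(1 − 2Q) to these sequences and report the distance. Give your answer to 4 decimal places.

The sequences differ at positions 3 (C/T, transition), 6 (G/A, transition), 9 (A/G, transition), 10 (A/T, transversion), 11 (T/C, transition), 13 (C/T, transition), 17 (A/G, transition), 25 (T/C, transition), 28 (C/G, transversion), 29 (A/G, transition), 30 (C/T, transition), 31 (A/G, transition), 39 (T/C, transition), 42 (G/A, transition).
Of the 14 differences, 12 transitions and 2 transversions over 46 sites: P = 12/46 = 0.260870, Q = 2/46 = 0.043478.
d = −0.5·ln(0.434782) − 0.25·ln(0.913044) = −0.5·(-0.832911) − 0.25·(-0.090971) = 0.4392.

0.4392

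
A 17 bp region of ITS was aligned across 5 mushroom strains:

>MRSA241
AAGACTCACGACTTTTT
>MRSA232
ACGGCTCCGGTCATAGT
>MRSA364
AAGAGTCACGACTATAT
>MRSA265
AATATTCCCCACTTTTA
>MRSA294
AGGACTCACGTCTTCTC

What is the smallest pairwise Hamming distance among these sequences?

Pairwise Hamming distances:
  MRSA241 vs MRSA232: 8
  MRSA241 vs MRSA364: 3
  MRSA241 vs MRSA265: 5
  MRSA241 vs MRSA294: 4
  MRSA232 vs MRSA364: 10
  MRSA232 vs MRSA265: 11
  MRSA232 vs MRSA294: 8
  MRSA364 vs MRSA265: 7
  MRSA364 vs MRSA294: 7
  MRSA265 vs MRSA294: 8
The smallest is 3, between MRSA241 and MRSA364.

3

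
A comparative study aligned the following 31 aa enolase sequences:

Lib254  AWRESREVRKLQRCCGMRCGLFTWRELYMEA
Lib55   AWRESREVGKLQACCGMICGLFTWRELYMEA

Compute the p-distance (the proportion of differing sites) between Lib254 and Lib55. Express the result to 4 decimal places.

The sequences differ at positions 9 (R/G), 13 (R/A), 18 (R/I).
There are 3 differences over 31 sites, so p = 3/31 = 0.0968.

0.0968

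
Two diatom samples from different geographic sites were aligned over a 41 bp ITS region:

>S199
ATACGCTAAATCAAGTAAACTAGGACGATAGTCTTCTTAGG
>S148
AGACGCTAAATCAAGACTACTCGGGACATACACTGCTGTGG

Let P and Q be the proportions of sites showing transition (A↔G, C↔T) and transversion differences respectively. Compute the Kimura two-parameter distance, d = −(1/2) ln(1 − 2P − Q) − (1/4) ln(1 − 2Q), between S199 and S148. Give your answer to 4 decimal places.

Differing sites — 2:T/G (Tv); 16:T/A (Tv); 17:A/C (Tv); 18:A/T (Tv); 22:A/C (Tv); 25:A/G (Ti); 26:C/A (Tv); 27:G/C (Tv); 31:G/C (Tv); 32:T/A (Tv); 35:T/G (Tv); 38:T/G (Tv); 39:A/T (Tv).
Of the 13 differences, 1 transition and 12 transversions over 41 sites: P = 1/41 = 0.024390, Q = 12/41 = 0.292683.
d = −0.5·ln(0.658537) − 0.25·ln(0.414634) = −0.5·(-0.417735) − 0.25·(-0.880359) = 0.4290.

0.4290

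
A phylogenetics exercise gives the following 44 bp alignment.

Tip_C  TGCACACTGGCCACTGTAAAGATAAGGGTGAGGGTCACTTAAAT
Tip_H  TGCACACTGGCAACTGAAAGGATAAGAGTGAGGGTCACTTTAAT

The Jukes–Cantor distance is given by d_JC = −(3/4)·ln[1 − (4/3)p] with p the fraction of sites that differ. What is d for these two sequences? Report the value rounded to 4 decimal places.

The sequences differ at positions 12 (C/A), 17 (T/A), 20 (A/G), 27 (G/A), 41 (A/T).
p = 5/44 = 0.113636.
d = −0.75 · ln(1 − (4/3)·0.113636) = −0.75 · ln(0.848485) = −0.75 · (-0.164303) = 0.1232.

0.1232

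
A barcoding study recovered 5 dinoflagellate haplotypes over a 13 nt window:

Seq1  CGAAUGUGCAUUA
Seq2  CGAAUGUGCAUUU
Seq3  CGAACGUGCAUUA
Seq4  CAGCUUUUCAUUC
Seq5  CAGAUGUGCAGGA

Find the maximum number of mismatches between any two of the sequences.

Pairwise Hamming distances:
  Seq1 vs Seq2: 1
  Seq1 vs Seq3: 1
  Seq1 vs Seq4: 6
  Seq1 vs Seq5: 4
  Seq2 vs Seq3: 2
  Seq2 vs Seq4: 6
  Seq2 vs Seq5: 5
  Seq3 vs Seq4: 7
  Seq3 vs Seq5: 5
  Seq4 vs Seq5: 6
The largest is 7, between Seq3 and Seq4.

7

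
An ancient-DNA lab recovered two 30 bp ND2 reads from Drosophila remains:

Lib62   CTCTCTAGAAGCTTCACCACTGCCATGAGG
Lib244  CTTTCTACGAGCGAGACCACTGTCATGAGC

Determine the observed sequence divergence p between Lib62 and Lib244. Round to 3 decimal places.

0.267

The sequences differ at positions 3 (C/T), 8 (G/C), 9 (A/G), 13 (T/G), 14 (T/A), 15 (C/G), 23 (C/T), 30 (G/C).
There are 8 differences over 30 sites, so p = 8/30 = 0.267.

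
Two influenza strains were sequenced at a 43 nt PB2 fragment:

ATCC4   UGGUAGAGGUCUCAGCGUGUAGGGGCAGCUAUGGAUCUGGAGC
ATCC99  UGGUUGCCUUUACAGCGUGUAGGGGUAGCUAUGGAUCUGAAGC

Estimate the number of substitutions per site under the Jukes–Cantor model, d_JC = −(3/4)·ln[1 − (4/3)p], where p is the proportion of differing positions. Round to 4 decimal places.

The sequences differ at positions 5 (A/U), 7 (A/C), 8 (G/C), 9 (G/U), 11 (C/U), 12 (U/A), 26 (C/U), 40 (G/A).
p = 8/43 = 0.186047.
d = −0.75 · ln(1 − (4/3)·0.186047) = −0.75 · ln(0.751937) = −0.75 · (-0.285103) = 0.2138.

0.2138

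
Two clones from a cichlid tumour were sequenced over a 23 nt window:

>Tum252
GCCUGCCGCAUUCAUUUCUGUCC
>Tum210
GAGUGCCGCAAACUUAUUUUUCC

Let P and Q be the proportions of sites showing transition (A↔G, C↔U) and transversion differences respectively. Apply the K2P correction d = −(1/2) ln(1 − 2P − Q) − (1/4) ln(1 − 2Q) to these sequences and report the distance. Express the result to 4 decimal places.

0.4828

Differing sites — 2:C/A (Tv); 3:C/G (Tv); 11:U/A (Tv); 12:U/A (Tv); 14:A/U (Tv); 16:U/A (Tv); 18:C/U (Ti); 20:G/U (Tv).
Of the 8 differences, 1 transition and 7 transversions over 23 sites: P = 1/23 = 0.043478, Q = 7/23 = 0.304348.
d = −0.5·ln(0.608696) − 0.25·ln(0.391304) = −0.5·(-0.496436) − 0.25·(-0.938271) = 0.4828.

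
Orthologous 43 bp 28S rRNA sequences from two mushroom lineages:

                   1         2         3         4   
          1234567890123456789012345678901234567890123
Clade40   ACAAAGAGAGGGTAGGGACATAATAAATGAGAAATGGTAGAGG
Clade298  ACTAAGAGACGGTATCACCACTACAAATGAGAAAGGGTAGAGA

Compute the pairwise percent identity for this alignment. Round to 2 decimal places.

The sequences differ at positions 3 (A/T), 10 (G/C), 15 (G/T), 16 (G/C), 17 (G/A), 18 (A/C), 21 (T/C), 22 (A/T), 24 (T/C), 35 (T/G), 43 (G/A).
32 of the 43 sites match, so the percent identity is 32/43 × 100 = 74.42%.

74.42%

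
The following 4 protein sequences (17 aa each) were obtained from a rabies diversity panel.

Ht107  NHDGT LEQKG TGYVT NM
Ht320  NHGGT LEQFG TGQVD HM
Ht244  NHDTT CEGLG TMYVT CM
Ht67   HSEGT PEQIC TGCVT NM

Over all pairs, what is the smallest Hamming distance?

5

Pairwise Hamming distances:
  Ht107 vs Ht320: 5
  Ht107 vs Ht244: 6
  Ht107 vs Ht67: 7
  Ht320 vs Ht244: 9
  Ht320 vs Ht67: 9
  Ht244 vs Ht67: 11
The smallest is 5, between Ht107 and Ht320.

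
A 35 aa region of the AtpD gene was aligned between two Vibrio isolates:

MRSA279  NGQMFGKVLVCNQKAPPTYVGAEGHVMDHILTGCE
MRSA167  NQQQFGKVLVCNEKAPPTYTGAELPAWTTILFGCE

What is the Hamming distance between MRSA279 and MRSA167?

The sequences differ at positions 2 (G/Q), 4 (M/Q), 13 (Q/E), 20 (V/T), 24 (G/L), 25 (H/P), 26 (V/A), 27 (M/W), 28 (D/T), 29 (H/T), 32 (T/F).
That gives 11 mismatches out of 35 aligned sites, so the Hamming distance is 11.

11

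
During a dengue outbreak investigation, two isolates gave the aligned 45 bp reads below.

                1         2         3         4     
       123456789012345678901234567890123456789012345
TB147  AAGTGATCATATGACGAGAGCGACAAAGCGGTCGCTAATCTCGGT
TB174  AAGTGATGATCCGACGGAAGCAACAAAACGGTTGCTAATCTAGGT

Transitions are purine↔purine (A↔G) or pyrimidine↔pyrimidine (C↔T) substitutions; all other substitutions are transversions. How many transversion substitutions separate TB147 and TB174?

Mismatches occur at site 8 (C↔G, transversion), site 11 (A↔C, transversion), site 12 (T↔C, transition), site 17 (A↔G, transition), site 18 (G↔A, transition), site 22 (G↔A, transition), site 28 (G↔A, transition), site 33 (C↔T, transition), site 42 (C↔A, transversion).
Of the 9 differences, 6 transitions and 3 transversions, so the answer is 3.

3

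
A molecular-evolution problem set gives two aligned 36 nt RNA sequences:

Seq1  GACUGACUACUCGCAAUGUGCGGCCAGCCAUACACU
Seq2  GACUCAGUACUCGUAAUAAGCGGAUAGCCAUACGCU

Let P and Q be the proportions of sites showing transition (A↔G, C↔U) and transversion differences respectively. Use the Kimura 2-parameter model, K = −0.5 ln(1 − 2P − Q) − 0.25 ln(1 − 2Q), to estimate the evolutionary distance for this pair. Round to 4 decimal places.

Differing sites — 5:G/C (Tv); 7:C/G (Tv); 14:C/U (Ti); 18:G/A (Ti); 19:U/A (Tv); 24:C/A (Tv); 25:C/U (Ti); 34:A/G (Ti).
Of the 8 differences, 4 transitions and 4 transversions over 36 sites: P = 4/36 = 0.111111, Q = 4/36 = 0.111111.
d = −0.5·ln(0.666667) − 0.25·ln(0.777778) = −0.5·(-0.405465) − 0.25·(-0.251314) = 0.2656.

0.2656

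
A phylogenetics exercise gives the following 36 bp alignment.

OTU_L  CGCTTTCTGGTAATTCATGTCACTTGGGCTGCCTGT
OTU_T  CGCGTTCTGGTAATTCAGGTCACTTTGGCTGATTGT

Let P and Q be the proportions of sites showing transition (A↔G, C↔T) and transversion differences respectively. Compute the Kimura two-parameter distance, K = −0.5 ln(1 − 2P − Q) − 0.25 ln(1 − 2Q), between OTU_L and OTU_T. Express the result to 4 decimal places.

0.1540

The sequences differ at positions 4 (T/G, transversion), 18 (T/G, transversion), 26 (G/T, transversion), 32 (C/A, transversion), 33 (C/T, transition).
Of the 5 differences, 1 transition and 4 transversions over 36 sites: P = 1/36 = 0.027778, Q = 4/36 = 0.111111.
d = −0.5·ln(0.833333) − 0.25·ln(0.777778) = −0.5·(-0.182322) − 0.25·(-0.251314) = 0.1540.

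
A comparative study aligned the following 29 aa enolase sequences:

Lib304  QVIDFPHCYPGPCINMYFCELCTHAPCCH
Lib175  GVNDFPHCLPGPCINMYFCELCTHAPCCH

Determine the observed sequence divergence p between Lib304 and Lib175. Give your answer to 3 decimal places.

0.103

The sequences differ at positions 1 (Q/G), 3 (I/N), 9 (Y/L).
There are 3 differences over 29 sites, so p = 3/29 = 0.103.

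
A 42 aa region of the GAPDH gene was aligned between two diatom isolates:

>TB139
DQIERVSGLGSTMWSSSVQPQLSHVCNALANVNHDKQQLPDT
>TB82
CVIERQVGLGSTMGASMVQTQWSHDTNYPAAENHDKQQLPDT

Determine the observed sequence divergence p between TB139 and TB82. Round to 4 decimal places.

Mismatches occur at site 1 (D/C), site 2 (Q/V), site 6 (V/Q), site 7 (S/V), site 14 (W/G), site 15 (S/A), site 17 (S/M), site 20 (P/T), site 22 (L/W), site 25 (V/D), site 26 (C/T), site 28 (A/Y), site 29 (L/P), site 31 (N/A), site 32 (V/E).
There are 15 differences over 42 sites, so p = 15/42 = 0.3571.

0.3571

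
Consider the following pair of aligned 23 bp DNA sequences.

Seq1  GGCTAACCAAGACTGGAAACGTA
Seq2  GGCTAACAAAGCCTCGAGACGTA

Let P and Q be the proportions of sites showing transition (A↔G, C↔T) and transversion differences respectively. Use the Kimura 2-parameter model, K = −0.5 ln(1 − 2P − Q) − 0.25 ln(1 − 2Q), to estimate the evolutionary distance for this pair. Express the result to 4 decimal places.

0.1981

Mismatches occur at site 8 (C/A, transversion), site 12 (A/C, transversion), site 15 (G/C, transversion), site 18 (A/G, transition).
Of the 4 differences, 1 transition and 3 transversions over 23 sites: P = 1/23 = 0.043478, Q = 3/23 = 0.130435.
d = −0.5·ln(0.782609) − 0.25·ln(0.739130) = −0.5·(-0.245122) − 0.25·(-0.302281) = 0.1981.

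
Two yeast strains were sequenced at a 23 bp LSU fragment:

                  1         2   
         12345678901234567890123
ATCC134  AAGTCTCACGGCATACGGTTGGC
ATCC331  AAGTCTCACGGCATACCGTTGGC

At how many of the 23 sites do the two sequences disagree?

Differing sites — 17:G/C.
That gives 1 mismatch out of 23 aligned sites, so the Hamming distance is 1.

1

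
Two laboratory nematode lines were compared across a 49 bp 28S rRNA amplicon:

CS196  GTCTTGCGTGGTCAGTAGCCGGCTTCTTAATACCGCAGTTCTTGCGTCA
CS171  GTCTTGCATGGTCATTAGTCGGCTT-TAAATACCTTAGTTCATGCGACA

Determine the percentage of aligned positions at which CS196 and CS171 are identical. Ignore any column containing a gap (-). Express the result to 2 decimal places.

83.33%

Excluding the 1 gap column leaves 48 comparable sites.
Mismatches occur at site 8 (G/A), site 15 (G/T), site 19 (C/T), site 28 (T/A), site 35 (G/T), site 36 (C/T), site 42 (T/A), site 47 (T/A).
40 of the 48 comparable sites match, so the percent identity is 40/48 × 100 = 83.33%.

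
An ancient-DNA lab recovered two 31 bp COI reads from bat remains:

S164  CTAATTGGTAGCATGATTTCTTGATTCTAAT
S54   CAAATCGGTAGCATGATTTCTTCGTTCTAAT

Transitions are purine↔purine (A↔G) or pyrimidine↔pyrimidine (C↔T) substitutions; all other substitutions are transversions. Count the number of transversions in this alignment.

Mismatches occur at site 2 (T/A, transversion), site 6 (T/C, transition), site 23 (G/C, transversion), site 24 (A/G, transition).
Of the 4 differences, 2 transitions and 2 transversions, so the answer is 2.

2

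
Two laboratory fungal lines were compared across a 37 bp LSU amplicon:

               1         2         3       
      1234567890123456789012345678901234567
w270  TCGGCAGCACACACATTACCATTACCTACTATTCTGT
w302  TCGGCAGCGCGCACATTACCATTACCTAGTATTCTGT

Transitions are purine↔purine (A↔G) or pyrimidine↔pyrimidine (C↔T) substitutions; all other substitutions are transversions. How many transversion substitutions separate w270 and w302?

The sequences differ at positions 9 (A/G, transition), 11 (A/G, transition), 29 (C/G, transversion).
Of the 3 differences, 2 transitions and 1 transversion, so the answer is 1.

1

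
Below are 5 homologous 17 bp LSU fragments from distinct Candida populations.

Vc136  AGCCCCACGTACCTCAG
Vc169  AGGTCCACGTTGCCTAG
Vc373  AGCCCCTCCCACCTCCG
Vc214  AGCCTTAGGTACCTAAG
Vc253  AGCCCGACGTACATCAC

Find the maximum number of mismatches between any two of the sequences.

Pairwise Hamming distances:
  Vc136 vs Vc169: 6
  Vc136 vs Vc373: 4
  Vc136 vs Vc214: 4
  Vc136 vs Vc253: 3
  Vc169 vs Vc373: 10
  Vc169 vs Vc214: 9
  Vc169 vs Vc253: 9
  Vc373 vs Vc214: 8
  Vc373 vs Vc253: 7
  Vc214 vs Vc253: 6
The largest is 10, between Vc169 and Vc373.

10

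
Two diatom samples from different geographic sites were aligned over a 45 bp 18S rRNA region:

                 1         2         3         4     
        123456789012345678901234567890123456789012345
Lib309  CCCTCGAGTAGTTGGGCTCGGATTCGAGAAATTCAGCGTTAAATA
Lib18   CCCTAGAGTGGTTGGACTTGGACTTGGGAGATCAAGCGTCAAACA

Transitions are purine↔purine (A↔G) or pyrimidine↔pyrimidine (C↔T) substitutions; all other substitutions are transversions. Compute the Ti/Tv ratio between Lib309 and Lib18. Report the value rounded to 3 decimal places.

Differing sites — 5:C/A (Tv); 10:A/G (Ti); 16:G/A (Ti); 19:C/T (Ti); 23:T/C (Ti); 25:C/T (Ti); 27:A/G (Ti); 30:A/G (Ti); 33:T/C (Ti); 34:C/A (Tv); 40:T/C (Ti); 44:T/C (Ti).
Of the 12 differences, 10 transitions and 2 transversions, so Ti/Tv = 10/2 = 5.000.

5.000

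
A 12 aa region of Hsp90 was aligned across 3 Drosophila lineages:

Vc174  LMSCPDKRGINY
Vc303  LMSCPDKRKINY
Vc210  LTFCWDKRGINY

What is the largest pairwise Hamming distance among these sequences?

Pairwise Hamming distances:
  Vc174 vs Vc303: 1
  Vc174 vs Vc210: 3
  Vc303 vs Vc210: 4
The largest is 4, between Vc303 and Vc210.

4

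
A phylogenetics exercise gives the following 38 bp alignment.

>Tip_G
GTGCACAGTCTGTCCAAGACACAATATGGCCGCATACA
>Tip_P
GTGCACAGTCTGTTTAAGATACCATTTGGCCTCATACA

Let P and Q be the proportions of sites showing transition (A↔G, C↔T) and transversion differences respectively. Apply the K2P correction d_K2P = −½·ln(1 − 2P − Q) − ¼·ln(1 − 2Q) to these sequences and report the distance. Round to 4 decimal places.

0.1781

Differing sites — 14:C/T (Ti); 15:C/T (Ti); 20:C/T (Ti); 23:A/C (Tv); 26:A/T (Tv); 32:G/T (Tv).
Of the 6 differences, 3 transitions and 3 transversions over 38 sites: P = 3/38 = 0.078947, Q = 3/38 = 0.078947.
d = −0.5·ln(0.763159) − 0.25·ln(0.842106) = −0.5·(-0.270289) − 0.25·(-0.171849) = 0.1781.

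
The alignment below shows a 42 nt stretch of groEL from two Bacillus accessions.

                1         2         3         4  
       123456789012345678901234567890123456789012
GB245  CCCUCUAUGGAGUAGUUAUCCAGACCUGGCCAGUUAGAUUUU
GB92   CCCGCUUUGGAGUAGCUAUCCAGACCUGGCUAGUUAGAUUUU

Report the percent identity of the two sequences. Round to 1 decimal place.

90.5%

Mismatches occur at site 4 (U→G), site 7 (A→U), site 16 (U→C), site 31 (C→U).
38 of the 42 sites match, so the percent identity is 38/42 × 100 = 90.5%.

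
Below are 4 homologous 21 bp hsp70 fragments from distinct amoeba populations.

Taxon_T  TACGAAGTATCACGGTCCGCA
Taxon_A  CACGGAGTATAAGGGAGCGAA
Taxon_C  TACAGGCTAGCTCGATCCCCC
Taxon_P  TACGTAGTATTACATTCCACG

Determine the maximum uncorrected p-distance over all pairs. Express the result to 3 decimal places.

0.667

Pairwise Hamming distances:
  Taxon_T vs Taxon_A: 7
  Taxon_T vs Taxon_C: 9
  Taxon_T vs Taxon_P: 6
  Taxon_A vs Taxon_C: 14
  Taxon_A vs Taxon_P: 11
  Taxon_C vs Taxon_P: 11
The largest is 14 mismatches, between Taxon_A and Taxon_C; p = 14/21 = 0.667.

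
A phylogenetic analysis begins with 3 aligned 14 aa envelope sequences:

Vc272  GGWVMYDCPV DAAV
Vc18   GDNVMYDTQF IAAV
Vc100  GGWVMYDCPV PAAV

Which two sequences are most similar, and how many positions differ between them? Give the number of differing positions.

Pairwise Hamming distances:
  Vc272 vs Vc18: 6
  Vc272 vs Vc100: 1
  Vc18 vs Vc100: 6
The smallest is 1, between Vc272 and Vc100.

1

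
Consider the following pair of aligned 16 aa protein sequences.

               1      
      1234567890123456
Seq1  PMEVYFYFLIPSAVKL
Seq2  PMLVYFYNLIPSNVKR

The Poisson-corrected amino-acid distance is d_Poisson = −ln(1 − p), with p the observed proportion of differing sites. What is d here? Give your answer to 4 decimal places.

0.2877

Differing sites — 3:E/L; 8:F/N; 13:A/N; 16:L/R.
p = 4/16 = 0.250000.
d = −ln(1 − 0.250000) = −ln(0.750000) = 0.2877.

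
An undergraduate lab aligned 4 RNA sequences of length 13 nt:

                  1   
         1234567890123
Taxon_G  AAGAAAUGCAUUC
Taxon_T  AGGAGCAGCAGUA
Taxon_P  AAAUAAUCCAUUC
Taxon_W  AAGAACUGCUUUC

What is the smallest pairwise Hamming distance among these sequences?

Pairwise Hamming distances:
  Taxon_G vs Taxon_T: 6
  Taxon_G vs Taxon_P: 3
  Taxon_G vs Taxon_W: 2
  Taxon_T vs Taxon_P: 9
  Taxon_T vs Taxon_W: 6
  Taxon_P vs Taxon_W: 5
The smallest is 2, between Taxon_G and Taxon_W.

2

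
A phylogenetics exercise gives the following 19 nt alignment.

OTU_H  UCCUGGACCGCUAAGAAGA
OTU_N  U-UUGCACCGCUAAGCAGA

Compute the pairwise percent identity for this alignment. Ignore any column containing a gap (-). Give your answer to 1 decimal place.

Excluding the 1 gap column leaves 18 comparable sites.
Mismatches occur at site 3 (C↔U), site 6 (G↔C), site 16 (A↔C).
15 of the 18 comparable sites match, so the percent identity is 15/18 × 100 = 83.3%.

83.3%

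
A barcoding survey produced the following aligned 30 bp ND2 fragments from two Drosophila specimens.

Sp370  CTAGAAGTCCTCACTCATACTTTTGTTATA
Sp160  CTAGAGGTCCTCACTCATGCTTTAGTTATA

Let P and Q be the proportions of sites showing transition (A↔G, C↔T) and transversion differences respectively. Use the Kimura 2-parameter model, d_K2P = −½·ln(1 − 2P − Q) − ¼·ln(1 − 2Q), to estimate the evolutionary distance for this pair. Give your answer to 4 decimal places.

0.1084

Differing sites — 6:A/G (Ti); 19:A/G (Ti); 24:T/A (Tv).
Of the 3 differences, 2 transitions and 1 transversion over 30 sites: P = 2/30 = 0.066667, Q = 1/30 = 0.033333.
d = −0.5·ln(0.833333) − 0.25·ln(0.933334) = −0.5·(-0.182322) − 0.25·(-0.068992) = 0.1084.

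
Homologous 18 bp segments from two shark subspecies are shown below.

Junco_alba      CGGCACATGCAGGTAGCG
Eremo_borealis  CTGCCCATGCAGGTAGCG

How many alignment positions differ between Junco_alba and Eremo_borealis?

2

Differing sites — 2:G/T; 5:A/C.
That gives 2 mismatches out of 18 aligned sites, so the Hamming distance is 2.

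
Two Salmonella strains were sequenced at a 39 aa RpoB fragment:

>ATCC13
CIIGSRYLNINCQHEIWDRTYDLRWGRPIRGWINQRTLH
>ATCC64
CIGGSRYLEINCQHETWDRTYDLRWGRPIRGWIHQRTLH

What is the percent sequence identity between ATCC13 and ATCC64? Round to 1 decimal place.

89.7%

The sequences differ at positions 3 (I/G), 9 (N/E), 16 (I/T), 34 (N/H).
35 of the 39 sites match, so the percent identity is 35/39 × 100 = 89.7%.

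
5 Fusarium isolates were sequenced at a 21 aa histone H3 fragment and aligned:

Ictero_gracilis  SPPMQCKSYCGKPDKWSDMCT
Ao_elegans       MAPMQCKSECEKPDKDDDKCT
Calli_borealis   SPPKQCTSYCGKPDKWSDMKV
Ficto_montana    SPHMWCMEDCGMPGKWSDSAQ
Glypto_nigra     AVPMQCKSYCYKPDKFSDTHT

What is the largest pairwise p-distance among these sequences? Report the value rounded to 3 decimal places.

Pairwise Hamming distances:
  Ictero_gracilis vs Ao_elegans: 7
  Ictero_gracilis vs Calli_borealis: 4
  Ictero_gracilis vs Ficto_montana: 10
  Ictero_gracilis vs Glypto_nigra: 6
  Ao_elegans vs Calli_borealis: 11
  Ao_elegans vs Ficto_montana: 15
  Ao_elegans vs Glypto_nigra: 8
  Calli_borealis vs Ficto_montana: 11
  Calli_borealis vs Glypto_nigra: 9
  Ficto_montana vs Glypto_nigra: 14
The largest is 15 mismatches, between Ao_elegans and Ficto_montana; p = 15/21 = 0.714.

0.714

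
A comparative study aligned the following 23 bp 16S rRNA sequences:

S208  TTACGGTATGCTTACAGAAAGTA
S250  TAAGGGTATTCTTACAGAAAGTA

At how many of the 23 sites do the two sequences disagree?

Differing sites — 2:T/A; 4:C/G; 10:G/T.
That gives 3 mismatches out of 23 aligned sites, so the Hamming distance is 3.

3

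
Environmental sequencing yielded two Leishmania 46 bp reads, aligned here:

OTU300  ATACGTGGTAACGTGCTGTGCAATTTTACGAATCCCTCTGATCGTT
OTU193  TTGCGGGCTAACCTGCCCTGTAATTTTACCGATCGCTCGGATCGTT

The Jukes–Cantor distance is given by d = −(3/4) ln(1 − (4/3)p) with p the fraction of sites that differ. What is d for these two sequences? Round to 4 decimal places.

The sequences differ at positions 1 (A/T), 3 (A/G), 6 (T/G), 8 (G/C), 13 (G/C), 17 (T/C), 18 (G/C), 21 (C/T), 30 (G/C), 31 (A/G), 35 (C/G), 39 (T/G).
p = 12/46 = 0.260870.
d = −0.75 · ln(1 − (4/3)·0.260870) = −0.75 · ln(0.652173) = −0.75 · (-0.427445) = 0.3206.

0.3206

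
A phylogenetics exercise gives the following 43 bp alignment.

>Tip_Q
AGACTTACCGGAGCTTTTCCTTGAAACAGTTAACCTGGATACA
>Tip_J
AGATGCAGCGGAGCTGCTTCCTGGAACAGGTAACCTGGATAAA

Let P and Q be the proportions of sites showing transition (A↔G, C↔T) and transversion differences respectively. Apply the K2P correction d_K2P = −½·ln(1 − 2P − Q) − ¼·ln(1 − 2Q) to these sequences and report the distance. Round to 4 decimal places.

0.3177

The sequences differ at positions 4 (C/T, transition), 5 (T/G, transversion), 6 (T/C, transition), 8 (C/G, transversion), 16 (T/G, transversion), 17 (T/C, transition), 19 (C/T, transition), 21 (T/C, transition), 24 (A/G, transition), 30 (T/G, transversion), 42 (C/A, transversion).
Of the 11 differences, 6 transitions and 5 transversions over 43 sites: P = 6/43 = 0.139535, Q = 5/43 = 0.116279.
d = −0.5·ln(0.604651) − 0.25·ln(0.767442) = −0.5·(-0.503104) − 0.25·(-0.264692) = 0.3177.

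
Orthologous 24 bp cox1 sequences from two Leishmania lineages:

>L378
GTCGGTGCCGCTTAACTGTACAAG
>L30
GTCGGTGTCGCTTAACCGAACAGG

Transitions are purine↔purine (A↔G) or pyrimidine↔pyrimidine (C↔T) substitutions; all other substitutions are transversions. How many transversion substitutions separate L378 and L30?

1

The sequences differ at positions 8 (C/T, transition), 17 (T/C, transition), 19 (T/A, transversion), 23 (A/G, transition).
Of the 4 differences, 3 transitions and 1 transversion, so the answer is 1.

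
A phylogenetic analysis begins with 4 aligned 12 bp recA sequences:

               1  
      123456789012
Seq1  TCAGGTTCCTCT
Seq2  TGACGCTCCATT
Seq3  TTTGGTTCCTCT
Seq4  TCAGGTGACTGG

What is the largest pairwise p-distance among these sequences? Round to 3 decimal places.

Pairwise Hamming distances:
  Seq1 vs Seq2: 5
  Seq1 vs Seq3: 2
  Seq1 vs Seq4: 4
  Seq2 vs Seq3: 6
  Seq2 vs Seq4: 8
  Seq3 vs Seq4: 6
The largest is 8 mismatches, between Seq2 and Seq4; p = 8/12 = 0.667.

0.667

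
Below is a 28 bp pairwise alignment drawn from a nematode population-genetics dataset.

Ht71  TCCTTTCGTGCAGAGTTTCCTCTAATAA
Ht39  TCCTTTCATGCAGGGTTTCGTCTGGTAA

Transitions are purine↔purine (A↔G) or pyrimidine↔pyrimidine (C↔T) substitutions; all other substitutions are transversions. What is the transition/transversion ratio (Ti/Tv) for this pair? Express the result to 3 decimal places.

4.000

Differing sites — 8:G/A (Ti); 14:A/G (Ti); 20:C/G (Tv); 24:A/G (Ti); 25:A/G (Ti).
Of the 5 differences, 4 transitions and 1 transversion, so Ti/Tv = 4/1 = 4.000.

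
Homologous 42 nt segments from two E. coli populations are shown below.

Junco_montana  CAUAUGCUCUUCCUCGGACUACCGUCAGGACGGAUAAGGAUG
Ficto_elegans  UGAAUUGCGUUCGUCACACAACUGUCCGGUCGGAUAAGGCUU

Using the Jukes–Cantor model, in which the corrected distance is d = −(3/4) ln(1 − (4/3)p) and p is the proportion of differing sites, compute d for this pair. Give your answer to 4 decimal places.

Mismatches occur at site 1 (C↔U), site 2 (A↔G), site 3 (U↔A), site 6 (G↔U), site 7 (C↔G), site 8 (U↔C), site 9 (C↔G), site 13 (C↔G), site 16 (G↔A), site 17 (G↔C), site 20 (U↔A), site 23 (C↔U), site 27 (A↔C), site 30 (A↔U), site 40 (A↔C), site 42 (G↔U).
p = 16/42 = 0.380952.
d = −0.75 · ln(1 − (4/3)·0.380952) = −0.75 · ln(0.492064) = −0.75 · (-0.709146) = 0.5319.

0.5319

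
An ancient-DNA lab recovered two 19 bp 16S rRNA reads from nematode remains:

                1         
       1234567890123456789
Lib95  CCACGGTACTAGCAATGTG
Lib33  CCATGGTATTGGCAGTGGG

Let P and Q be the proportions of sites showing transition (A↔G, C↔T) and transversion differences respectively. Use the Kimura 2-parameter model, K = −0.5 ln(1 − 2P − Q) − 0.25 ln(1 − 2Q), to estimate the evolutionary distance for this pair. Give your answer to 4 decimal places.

Differing sites — 4:C/T (Ti); 9:C/T (Ti); 11:A/G (Ti); 15:A/G (Ti); 18:T/G (Tv).
Of the 5 differences, 4 transitions and 1 transversion over 19 sites: P = 4/19 = 0.210526, Q = 1/19 = 0.052632.
d = −0.5·ln(0.526316) − 0.25·ln(0.894736) = −0.5·(-0.641853) − 0.25·(-0.111227) = 0.3487.

0.3487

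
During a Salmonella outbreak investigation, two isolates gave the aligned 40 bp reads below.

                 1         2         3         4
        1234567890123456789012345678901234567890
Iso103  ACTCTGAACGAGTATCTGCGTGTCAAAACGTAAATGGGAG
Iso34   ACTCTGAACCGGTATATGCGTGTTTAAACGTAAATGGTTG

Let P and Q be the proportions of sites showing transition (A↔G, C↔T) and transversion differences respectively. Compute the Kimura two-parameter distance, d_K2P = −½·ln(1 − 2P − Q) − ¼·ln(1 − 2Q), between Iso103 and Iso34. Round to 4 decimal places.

0.1994

Mismatches occur at site 10 (G/C, transversion), site 11 (A/G, transition), site 16 (C/A, transversion), site 24 (C/T, transition), site 25 (A/T, transversion), site 38 (G/T, transversion), site 39 (A/T, transversion).
Of the 7 differences, 2 transitions and 5 transversions over 40 sites: P = 2/40 = 0.050000, Q = 5/40 = 0.125000.
d = −0.5·ln(0.775000) − 0.25·ln(0.750000) = −0.5·(-0.254892) − 0.25·(-0.287682) = 0.1994.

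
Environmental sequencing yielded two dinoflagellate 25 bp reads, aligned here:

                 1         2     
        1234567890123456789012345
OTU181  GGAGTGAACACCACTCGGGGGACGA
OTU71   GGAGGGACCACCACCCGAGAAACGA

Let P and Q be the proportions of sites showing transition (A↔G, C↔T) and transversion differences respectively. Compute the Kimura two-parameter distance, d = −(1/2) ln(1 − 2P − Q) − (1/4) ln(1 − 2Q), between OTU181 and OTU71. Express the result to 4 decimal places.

Differing sites — 5:T/G (Tv); 8:A/C (Tv); 15:T/C (Ti); 18:G/A (Ti); 20:G/A (Ti); 21:G/A (Ti).
Of the 6 differences, 4 transitions and 2 transversions over 25 sites: P = 4/25 = 0.160000, Q = 2/25 = 0.080000.
d = −0.5·ln(0.600000) − 0.25·ln(0.840000) = −0.5·(-0.510826) − 0.25·(-0.174353) = 0.2990.

0.2990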